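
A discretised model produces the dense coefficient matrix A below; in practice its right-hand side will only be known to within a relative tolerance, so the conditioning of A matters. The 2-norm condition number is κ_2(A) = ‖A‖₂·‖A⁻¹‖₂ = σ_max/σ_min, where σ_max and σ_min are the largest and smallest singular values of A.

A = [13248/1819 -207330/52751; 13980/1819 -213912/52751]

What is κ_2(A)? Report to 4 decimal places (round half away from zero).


214.0000

M = AᵀA = [370949904/3308761 -197834400/3308761; -197834400/3308761 105522084/3308761]. tr(M)=1648692/11449, det(M)=5184/11449
eigenvalues of AᵀA: λ = (tr ± √(tr²−4·det))/2 = 144, 36/11449
σ_max=√144=12, σ_min=√(36/11449)=(6/107) → κ = 214.0000


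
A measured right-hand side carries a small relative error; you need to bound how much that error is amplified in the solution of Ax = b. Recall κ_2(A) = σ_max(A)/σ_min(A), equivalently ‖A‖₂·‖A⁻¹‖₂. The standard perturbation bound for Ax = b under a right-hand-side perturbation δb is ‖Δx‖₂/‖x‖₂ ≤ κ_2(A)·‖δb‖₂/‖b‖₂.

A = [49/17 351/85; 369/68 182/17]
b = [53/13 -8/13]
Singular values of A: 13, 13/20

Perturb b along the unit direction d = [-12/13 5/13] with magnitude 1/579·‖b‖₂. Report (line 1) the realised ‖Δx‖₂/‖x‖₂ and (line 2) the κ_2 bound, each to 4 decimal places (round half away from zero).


0.0018
0.0345

largest singular value 13, smallest 13/20
κ = σ_max/σ_min = 13/(13/20) = 20.0000
worst-case relative error ≤ 20.0000 × 1/579 = 0.0345
solve Ax = b  →  x = [5.4661 -2.8281]
‖b‖ = 4.1231, ‖x‖ = 6.1543
δb = ε·‖b‖·d = [-0.0066 0.0027]; solving A·Δx = δb gives ‖Δx‖ = 0.0110
realised ‖Δx‖/‖x‖ = 0.0018
so the bound overstates the realised error by a factor of ≈ 19.4044 (computed from the unrounded values)


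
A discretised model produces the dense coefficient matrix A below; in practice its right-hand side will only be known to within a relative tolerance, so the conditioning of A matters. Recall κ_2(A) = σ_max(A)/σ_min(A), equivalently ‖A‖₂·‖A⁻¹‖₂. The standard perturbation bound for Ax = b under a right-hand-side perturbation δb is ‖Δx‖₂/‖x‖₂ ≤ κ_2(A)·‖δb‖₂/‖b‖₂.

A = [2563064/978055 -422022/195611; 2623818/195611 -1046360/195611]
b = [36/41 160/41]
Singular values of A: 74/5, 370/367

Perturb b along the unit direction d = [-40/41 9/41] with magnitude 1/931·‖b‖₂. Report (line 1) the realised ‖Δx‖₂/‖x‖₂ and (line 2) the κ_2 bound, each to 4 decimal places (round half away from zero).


0.0158
0.0158

from the listed singular values, σ₁ = 74/5, σ_n = 370/367
condition number: (74/5) ÷ (370/367) = 14.6800
worst-case relative error ≤ 14.6800 × 1/931 = 0.0158
solve Ax = b  →  x = [0.2495 -0.1040]
‖b‖ = 4.0000, ‖x‖ = 0.2703
δb = ε·‖b‖·d = [-0.0042 0.0009]; solving A·Δx = δb gives ‖Δx‖ = 0.0043
relative error = 0.0158
realised/bound = 1 exactly: the bound is attained for this b and d


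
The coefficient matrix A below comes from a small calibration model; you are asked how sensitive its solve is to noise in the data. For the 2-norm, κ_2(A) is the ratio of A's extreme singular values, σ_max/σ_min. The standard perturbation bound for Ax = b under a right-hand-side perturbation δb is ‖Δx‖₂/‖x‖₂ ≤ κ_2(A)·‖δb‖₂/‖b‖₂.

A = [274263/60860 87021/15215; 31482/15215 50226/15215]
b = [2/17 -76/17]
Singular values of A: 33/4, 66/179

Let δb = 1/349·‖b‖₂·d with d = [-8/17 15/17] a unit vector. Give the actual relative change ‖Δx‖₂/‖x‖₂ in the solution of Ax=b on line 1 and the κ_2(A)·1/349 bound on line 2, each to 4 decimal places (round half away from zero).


largest singular value 33/4, smallest 66/179
condition number: (33/4) ÷ (66/179) = 22.3750
perturbation bound = 22.3750·1/349 = 0.0641
solve Ax = b  →  x = [8.5333 -6.7030]
2-norm of b is 4.4721; of x, 10.8512
re-solving with b+δb shifts x by Δx of norm 0.0348
dividing the unrounded norms, ‖Δx‖/‖x‖ = 0.0032
tightness: 0.0032 against a bound of 0.0641 (unrounded ratio ≈ 0.0500)

0.0032
0.0641


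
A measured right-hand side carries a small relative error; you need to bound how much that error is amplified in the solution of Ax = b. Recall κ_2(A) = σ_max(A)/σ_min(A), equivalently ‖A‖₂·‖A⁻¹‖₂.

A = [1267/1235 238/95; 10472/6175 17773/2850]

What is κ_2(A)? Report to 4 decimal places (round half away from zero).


M = AᵀA = [886361/225625 8898106/676875; 8898106/676875 366859129/8122500]. tr(M)=638029/12996, det(M)=60025/12996
λ_max, λ_min = (638029/12996 ± √403960665241/168896016)/2 = 49, 1225/12996
κ_2(A) = √(λ_max/λ_min) = √(49 / (1225/12996)) = 22.8000

22.8000


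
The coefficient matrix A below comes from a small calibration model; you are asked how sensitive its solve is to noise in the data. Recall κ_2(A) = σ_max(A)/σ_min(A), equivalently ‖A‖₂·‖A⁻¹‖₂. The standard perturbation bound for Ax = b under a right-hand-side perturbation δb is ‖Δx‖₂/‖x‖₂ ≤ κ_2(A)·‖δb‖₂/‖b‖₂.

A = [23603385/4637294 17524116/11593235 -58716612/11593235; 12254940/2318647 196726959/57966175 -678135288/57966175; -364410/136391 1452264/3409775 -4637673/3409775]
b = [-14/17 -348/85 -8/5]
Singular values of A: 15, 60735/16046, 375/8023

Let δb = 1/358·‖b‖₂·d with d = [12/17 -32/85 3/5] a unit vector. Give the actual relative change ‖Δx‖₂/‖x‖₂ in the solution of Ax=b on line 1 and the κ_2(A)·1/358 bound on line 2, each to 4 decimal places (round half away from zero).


0.4516
0.8964

from the listed singular values, σ₁ = 15, σ_n = 375/8023
condition number: 15 ÷ (375/8023) = 320.9200
κ_2(A)·‖δb‖/‖b‖ = 0.8964
solve Ax = b  →  x = [0.3407 -0.1355 0.4646]
‖b‖₂ = 4.4721 and ‖x‖₂ = 0.5919
with δb = [0.0088 -0.0047 0.0075], A·Δx = δb → ‖Δx‖ = 0.2673
realised ‖Δx‖/‖x‖ = 0.4516
so the bound overstates the realised error by a factor of ≈ 1.9852 (computed from the unrounded values)


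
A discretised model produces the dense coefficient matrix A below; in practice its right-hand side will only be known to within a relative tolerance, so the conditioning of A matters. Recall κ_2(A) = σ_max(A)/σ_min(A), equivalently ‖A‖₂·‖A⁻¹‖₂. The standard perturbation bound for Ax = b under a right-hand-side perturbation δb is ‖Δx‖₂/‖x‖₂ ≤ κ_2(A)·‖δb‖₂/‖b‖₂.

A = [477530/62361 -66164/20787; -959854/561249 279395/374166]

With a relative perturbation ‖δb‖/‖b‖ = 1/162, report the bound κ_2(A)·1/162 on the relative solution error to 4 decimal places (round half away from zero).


1.6250

form AᵀA = [11536077736/187388721 -1602205885/62462907; -1602205885/62462907 890201209/83283876] with trace 320450425/4435236 and determinant 83521/1108809
solving λ² − 320450425/4435236·λ + 83521/1108809 = 0 gives λ = 289/4, 1156/1108809
σ_max=√(289/4)=(17/2), σ_min=√(1156/1108809)=(34/1053) → κ = 263.2500
bound on ‖Δx‖/‖x‖: κ·ε = 263.2500·1/162 = 1.6250


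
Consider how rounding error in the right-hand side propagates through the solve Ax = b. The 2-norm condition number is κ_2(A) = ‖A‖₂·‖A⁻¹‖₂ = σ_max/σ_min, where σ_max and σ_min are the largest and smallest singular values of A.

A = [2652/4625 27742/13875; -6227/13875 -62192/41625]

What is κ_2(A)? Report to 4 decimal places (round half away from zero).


166.5000

M = AᵀA = [20414693/38503125 209883128/115509375; 209883128/115509375 2158882388/346528125]. tr(M)=18740917/2772225, det(M)=114244/69305625
eigenvalues of AᵀA: λ = (tr ± √(tr²−4·det))/2 = 169/25, 676/2772225
κ_2(A) = √(λ_max/λ_min) = √((169/25) / (676/2772225)) = 166.5000


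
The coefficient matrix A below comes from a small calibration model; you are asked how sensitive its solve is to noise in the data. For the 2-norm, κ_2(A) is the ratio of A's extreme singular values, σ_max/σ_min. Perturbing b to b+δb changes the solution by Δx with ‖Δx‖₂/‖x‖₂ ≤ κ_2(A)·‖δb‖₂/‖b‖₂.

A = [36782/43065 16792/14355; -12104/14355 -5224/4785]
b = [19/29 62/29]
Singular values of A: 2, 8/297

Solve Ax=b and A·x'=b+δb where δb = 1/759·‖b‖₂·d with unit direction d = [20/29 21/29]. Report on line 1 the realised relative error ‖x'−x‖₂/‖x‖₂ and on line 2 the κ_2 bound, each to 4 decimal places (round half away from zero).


0.0015
0.0978

from the listed singular values, σ₁ = 2, σ_n = 8/297
κ = σ_max/σ_min = 2/(8/297) = 74.2500
κ_2(A)·‖δb‖/‖b‖ = 0.0978
solve Ax = b  →  x = [-59.7000 44.1500]
‖b‖₂ = 2.2361 and ‖x‖₂ = 74.2517
Δx = A⁻¹·δb where δb = 1/759·2.2361·d; ‖Δx‖ = 0.1094
realised ‖Δx‖/‖x‖ = 0.0015
tightness: 0.0015 against a bound of 0.0978 (unrounded ratio ≈ 0.0151)


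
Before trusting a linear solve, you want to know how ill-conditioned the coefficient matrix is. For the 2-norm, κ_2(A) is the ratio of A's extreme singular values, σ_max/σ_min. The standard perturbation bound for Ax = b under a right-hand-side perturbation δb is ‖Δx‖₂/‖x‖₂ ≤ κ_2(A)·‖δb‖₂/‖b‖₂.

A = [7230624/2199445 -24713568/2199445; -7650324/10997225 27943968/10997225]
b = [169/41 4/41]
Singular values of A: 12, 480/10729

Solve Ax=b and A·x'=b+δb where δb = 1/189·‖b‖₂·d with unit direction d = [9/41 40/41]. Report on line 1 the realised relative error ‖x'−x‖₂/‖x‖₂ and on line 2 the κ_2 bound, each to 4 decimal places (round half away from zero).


largest singular value 12, smallest 480/10729
κ_2(A) = 12 / (480/10729) = 268.2250
worst-case relative error ≤ 268.2250 × 1/189 = 1.4192
solve Ax = b  →  x = [21.5513 5.9386]
‖b‖₂ = 4.1231 and ‖x‖₂ = 22.3546
re-solving with b+δb shifts x by Δx of norm 0.4876
dividing the unrounded norms, ‖Δx‖/‖x‖ = 0.0218
realised/bound (from unrounded values) ≈ 0.0154

0.0218
1.4192


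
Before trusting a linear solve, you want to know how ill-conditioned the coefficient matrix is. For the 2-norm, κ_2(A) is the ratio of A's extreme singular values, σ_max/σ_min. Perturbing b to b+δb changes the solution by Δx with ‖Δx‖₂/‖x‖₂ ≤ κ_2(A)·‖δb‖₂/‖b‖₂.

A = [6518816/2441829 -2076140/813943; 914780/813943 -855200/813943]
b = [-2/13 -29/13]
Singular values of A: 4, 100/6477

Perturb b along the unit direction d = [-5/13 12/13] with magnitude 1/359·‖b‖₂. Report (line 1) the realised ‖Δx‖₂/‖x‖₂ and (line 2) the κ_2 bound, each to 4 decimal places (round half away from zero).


largest singular value 4, smallest 100/6477
κ_2(A) = 4 / (100/6477) = 259.0800
perturbation bound = 259.0800·1/359 = 0.7217
solve Ax = b  →  x = [-89.5190 -93.6324]
2-norm of b is 2.2361; of x, 129.5402
Δx = A⁻¹·δb where δb = 1/359·2.2361·d; ‖Δx‖ = 0.4034
realised ‖Δx‖/‖x‖ = 0.0031
realised/bound (from unrounded values) ≈ 0.0043

0.0031
0.7217


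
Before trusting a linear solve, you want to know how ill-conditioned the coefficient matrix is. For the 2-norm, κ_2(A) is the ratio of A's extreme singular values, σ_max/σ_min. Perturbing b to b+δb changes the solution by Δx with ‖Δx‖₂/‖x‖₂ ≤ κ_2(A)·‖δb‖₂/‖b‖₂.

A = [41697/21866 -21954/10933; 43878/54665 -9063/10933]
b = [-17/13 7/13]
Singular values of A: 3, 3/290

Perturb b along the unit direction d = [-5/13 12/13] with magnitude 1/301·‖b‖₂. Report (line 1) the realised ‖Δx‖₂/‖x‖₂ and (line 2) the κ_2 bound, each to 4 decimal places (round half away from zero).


0.0047
0.9635

from the listed singular values, σ₁ = 3, σ_n = 3/290
κ = σ_max/σ_min = 3/(3/290) = 290.0000
perturbation bound = 290.0000·1/301 = 0.9635
solve Ax = b  →  x = [69.7701 66.9080]
‖b‖₂ = 1.4142 and ‖x‖₂ = 96.6672
re-solving with b+δb shifts x by Δx of norm 0.4542
realised ‖Δx‖/‖x‖ = 0.0047
tightness: 0.0047 against a bound of 0.9635 (unrounded ratio ≈ 0.0049)


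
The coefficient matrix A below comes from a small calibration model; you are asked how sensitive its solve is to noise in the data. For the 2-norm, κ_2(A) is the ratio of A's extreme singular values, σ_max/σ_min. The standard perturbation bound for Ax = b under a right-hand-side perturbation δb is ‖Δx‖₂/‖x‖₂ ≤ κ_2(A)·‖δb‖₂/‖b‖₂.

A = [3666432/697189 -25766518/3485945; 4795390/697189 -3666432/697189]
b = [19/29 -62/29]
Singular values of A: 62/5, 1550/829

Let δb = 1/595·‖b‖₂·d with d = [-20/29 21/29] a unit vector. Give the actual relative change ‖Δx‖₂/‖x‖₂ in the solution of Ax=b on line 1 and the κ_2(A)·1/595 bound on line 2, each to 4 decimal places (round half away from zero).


0.0019
0.0111

σ_max = 62/5, σ_min = 1550/829
κ = σ_max/σ_min = (62/5)/(1550/829) = 6.6320
κ_2(A)·‖δb‖/‖b‖ = 0.0111
solve Ax = b  →  x = [-0.8302 -0.6793]
‖b‖ = 2.2361, ‖x‖ = 1.0727
Δx = A⁻¹·δb where δb = 1/595·2.2361·d; ‖Δx‖ = 0.0020
relative error = 0.0019
tightness: 0.0019 against a bound of 0.0111 (unrounded ratio ≈ 0.1681)


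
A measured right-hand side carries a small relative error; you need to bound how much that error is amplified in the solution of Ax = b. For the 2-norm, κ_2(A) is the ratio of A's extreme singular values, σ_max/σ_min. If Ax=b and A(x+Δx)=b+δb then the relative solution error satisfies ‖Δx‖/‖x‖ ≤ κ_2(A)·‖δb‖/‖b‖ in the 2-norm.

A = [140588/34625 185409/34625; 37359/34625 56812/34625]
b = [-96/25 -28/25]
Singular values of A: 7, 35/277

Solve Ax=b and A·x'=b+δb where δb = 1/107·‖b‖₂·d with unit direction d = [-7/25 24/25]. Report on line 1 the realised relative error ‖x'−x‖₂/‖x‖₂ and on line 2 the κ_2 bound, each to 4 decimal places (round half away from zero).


0.5178
0.5178

from the listed singular values, σ₁ = 7, σ_n = 35/277
condition number: 7 ÷ (35/277) = 55.4000
κ_2(A)·‖δb‖/‖b‖ = 0.5178
solve Ax = b  →  x = [-0.3429 -0.4571]
2-norm of b is 4.0000; of x, 0.5714
Δx = A⁻¹·δb where δb = 1/107·4.0000·d; ‖Δx‖ = 0.2959
dividing the unrounded norms, ‖Δx‖/‖x‖ = 0.5178
realised/bound = 1 exactly: the bound is attained for this b and d


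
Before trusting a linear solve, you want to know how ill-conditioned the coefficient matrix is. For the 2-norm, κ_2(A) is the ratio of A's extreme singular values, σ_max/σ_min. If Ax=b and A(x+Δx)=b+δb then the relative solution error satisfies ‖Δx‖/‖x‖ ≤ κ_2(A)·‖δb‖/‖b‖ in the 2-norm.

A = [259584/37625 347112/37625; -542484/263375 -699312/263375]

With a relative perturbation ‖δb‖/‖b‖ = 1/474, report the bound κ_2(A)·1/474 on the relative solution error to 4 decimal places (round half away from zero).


0.4445

AᵀA = [5753756304/110986225 7671195072/110986225; 7671195072/110986225 10228620096/110986225]; tr = 639295056/4439449, det = 2073600/4439449
solving λ² − 639295056/4439449·λ + 2073600/4439449 = 0 gives λ = 144, 14400/4439449
κ = σ_max/σ_min = 12/(120/2107) = 210.7000
worst-case relative error ≤ 210.7000 × 1/474 = 0.4445


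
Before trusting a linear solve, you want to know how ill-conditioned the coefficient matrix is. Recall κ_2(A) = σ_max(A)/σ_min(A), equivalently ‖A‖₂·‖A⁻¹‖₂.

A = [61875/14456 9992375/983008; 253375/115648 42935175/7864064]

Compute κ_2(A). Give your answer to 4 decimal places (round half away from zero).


form AᵀA = [23786453125/1028804608 228273778125/4115218432; 228273778125/4115218432 2191555223125/16460873728] with trace 197856805625/1266221056 and determinant 6103515625/5064884224
eigenvalues of AᵀA: λ = (tr ± √(tr²−4·det))/2 = 625/4, 9765625/1266221056
σ_max=√(625/4)=(25/2), σ_min=√(9765625/1266221056)=(3125/35584) → κ = 142.3360

142.3360


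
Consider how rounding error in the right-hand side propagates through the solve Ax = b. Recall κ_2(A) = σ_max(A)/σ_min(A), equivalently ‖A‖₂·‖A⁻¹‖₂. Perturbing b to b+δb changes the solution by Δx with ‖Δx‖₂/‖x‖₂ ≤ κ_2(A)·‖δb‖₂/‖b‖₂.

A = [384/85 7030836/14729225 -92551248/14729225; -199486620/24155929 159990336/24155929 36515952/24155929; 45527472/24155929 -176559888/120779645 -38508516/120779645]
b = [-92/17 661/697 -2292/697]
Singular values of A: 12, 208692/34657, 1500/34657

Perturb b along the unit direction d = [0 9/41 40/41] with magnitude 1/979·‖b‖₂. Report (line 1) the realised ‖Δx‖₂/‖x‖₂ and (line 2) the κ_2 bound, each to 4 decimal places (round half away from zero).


0.0022
0.2832

from the listed singular values, σ₁ = 12, σ_n = 1500/34657
κ = σ_max/σ_min = 12/(1500/34657) = 277.2560
κ_2(A)·‖δb‖/‖b‖ = 0.2832
solve Ax = b  →  x = [-41.8551 -44.5995 -32.6193]
2-norm of b is 6.4031; of x, 69.3180
re-solving with b+δb shifts x by Δx of norm 0.1511
dividing the unrounded norms, ‖Δx‖/‖x‖ = 0.0022
realised/bound (from unrounded values) ≈ 0.0077


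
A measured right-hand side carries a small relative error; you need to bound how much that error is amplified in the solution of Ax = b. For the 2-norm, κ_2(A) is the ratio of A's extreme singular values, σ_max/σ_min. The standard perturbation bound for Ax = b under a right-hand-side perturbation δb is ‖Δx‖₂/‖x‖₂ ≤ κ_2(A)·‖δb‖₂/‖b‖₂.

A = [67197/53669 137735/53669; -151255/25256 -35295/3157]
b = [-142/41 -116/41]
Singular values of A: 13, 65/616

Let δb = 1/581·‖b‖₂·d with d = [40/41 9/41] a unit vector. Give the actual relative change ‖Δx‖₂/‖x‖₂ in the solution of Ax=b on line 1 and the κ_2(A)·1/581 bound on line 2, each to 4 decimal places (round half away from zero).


0.0019
0.2120

largest singular value 13, smallest 65/616
κ_2(A) = 13 / (65/616) = 123.2000
bound on ‖Δx‖/‖x‖: κ·ε = 123.2000·1/581 = 0.2120
solve Ax = b  →  x = [33.5204 -17.7032]
‖b‖₂ = 4.4721 and ‖x‖₂ = 37.9080
Δx = A⁻¹·δb where δb = 1/581·4.4721·d; ‖Δx‖ = 0.0729
realised ‖Δx‖/‖x‖ = 0.0019
tightness: 0.0019 against a bound of 0.2120 (unrounded ratio ≈ 0.0091)


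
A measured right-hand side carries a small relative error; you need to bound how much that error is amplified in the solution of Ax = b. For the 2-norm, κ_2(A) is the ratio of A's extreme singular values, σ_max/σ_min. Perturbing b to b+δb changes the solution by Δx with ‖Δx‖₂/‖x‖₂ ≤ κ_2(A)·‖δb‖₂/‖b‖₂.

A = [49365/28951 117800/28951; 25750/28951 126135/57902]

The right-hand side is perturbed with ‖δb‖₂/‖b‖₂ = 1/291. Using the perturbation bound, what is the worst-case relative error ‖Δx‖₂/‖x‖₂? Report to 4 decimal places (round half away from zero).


form AᵀA = [10726525/2900209 25741125/2900209; 25741125/2900209 247119025/11600836] with trace 1716125/68644 and determinant 625/68644
char-poly roots: 25 and 25/68644
κ_2(A) = √(λ_max/λ_min) = √(25 / (25/68644)) = 262.0000
bound on ‖Δx‖/‖x‖: κ·ε = 262.0000·1/291 = 0.9003

0.9003


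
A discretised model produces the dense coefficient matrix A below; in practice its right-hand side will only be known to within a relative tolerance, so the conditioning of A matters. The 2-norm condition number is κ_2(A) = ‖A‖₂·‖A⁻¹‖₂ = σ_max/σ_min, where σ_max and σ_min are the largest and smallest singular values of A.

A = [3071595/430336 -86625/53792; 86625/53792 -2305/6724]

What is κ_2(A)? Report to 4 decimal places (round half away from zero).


form AᵀA = [5898242025/110166016 -165886875/13770752; -165886875/13770752 4666225/1721344] with trace 3686425/65536 and determinant 5625/262144
λ_max, λ_min = (3686425/65536 ± √13589360640625/4294967296)/2 = 225/4, 25/65536
so κ_2 = √((225/4) / (25/65536)) = 384.0000

384.0000


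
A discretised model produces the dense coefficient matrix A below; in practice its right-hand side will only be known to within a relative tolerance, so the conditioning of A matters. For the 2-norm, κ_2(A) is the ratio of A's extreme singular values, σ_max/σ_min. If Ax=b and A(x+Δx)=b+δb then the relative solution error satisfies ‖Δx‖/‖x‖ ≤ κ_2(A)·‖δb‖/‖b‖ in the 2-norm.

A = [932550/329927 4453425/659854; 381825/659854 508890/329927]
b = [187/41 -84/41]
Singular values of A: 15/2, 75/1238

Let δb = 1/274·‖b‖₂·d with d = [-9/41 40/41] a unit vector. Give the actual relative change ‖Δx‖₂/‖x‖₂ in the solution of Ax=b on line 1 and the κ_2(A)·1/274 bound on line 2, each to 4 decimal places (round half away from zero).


largest singular value 15/2, smallest 75/1238
condition number: (15/2) ÷ (75/1238) = 123.8000
κ_2(A)·‖δb‖/‖b‖ = 0.4518
solve Ax = b  →  x = [45.9159 -18.5538]
‖b‖₂ = 5.0000 and ‖x‖₂ = 49.5229
with δb = [-0.0040 0.0178], A·Δx = δb → ‖Δx‖ = 0.3012
realised ‖Δx‖/‖x‖ = 0.0061
tightness: 0.0061 against a bound of 0.4518 (unrounded ratio ≈ 0.0135)

0.0061
0.4518


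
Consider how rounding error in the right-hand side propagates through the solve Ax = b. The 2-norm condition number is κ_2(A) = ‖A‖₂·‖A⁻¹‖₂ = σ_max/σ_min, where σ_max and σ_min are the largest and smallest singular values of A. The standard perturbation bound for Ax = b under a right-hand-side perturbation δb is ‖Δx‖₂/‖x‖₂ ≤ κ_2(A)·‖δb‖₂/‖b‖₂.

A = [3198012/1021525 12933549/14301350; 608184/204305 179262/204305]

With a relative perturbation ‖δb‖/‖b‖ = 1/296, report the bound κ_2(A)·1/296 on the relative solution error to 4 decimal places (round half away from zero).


AᵀA = [23156331984/1240800625 47277136134/8685604375; 47277136134/8685604375 386132611761/243196922500]; tr = 7879637889/389115076, det = 291600/97278769
char-poly roots: 81/4 and 14400/97278769
κ_2(A) = √(λ_max/λ_min) = √((81/4) / (14400/97278769)) = 369.8625
bound on ‖Δx‖/‖x‖: κ·ε = 369.8625·1/296 = 1.2495

1.2495


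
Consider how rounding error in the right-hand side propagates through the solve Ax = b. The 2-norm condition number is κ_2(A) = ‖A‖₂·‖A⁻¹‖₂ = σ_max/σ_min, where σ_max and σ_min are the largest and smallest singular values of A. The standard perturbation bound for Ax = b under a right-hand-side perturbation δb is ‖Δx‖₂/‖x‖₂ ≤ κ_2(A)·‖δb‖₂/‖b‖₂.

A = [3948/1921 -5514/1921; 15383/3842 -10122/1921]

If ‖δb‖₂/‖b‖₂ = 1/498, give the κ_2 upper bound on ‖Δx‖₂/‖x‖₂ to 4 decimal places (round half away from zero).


0.1702

M = AᵀA = [1034545/51076 -344715/12769; -344715/12769 459720/12769]. tr(M)=2873425/51076, det(M)=5625/12769
eigenvalues of AᵀA: λ = (tr ± √(tr²−4·det))/2 = 225/4, 100/12769
σ_max=√(225/4)=(15/2), σ_min=√(100/12769)=(10/113) → κ = 84.7500
κ_2(A)·‖δb‖/‖b‖ = 0.1702


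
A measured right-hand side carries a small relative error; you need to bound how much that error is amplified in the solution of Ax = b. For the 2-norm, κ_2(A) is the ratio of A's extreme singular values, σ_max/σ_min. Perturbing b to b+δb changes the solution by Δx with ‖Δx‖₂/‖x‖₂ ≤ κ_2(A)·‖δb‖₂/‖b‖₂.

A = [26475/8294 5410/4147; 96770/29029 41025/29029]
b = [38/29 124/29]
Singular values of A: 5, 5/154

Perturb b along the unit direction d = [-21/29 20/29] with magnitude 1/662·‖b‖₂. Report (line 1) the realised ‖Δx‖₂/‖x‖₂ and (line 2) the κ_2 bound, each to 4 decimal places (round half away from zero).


σ_max = 5, σ_min = 5/154
condition number: 5 ÷ (5/154) = 154.0000
κ_2(A)·‖δb‖/‖b‖ = 0.2326
solve Ax = b  →  x = [-22.9538 57.1692]
‖b‖ = 4.4721, ‖x‖ = 61.6052
Δx = A⁻¹·δb where δb = 1/662·4.4721·d; ‖Δx‖ = 0.2081
relative error = 0.0034
realised/bound (from unrounded values) ≈ 0.0145

0.0034
0.2326


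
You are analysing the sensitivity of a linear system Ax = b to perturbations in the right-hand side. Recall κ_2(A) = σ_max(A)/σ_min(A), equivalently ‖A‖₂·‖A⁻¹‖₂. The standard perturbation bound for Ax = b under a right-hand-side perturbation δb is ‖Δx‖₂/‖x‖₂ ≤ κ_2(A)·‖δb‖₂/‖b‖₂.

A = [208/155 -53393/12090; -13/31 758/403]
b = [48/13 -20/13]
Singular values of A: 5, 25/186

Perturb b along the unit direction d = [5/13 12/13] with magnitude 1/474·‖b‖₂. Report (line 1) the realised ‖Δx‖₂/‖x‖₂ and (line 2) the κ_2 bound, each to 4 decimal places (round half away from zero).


0.0785
0.0785

σ_max = 5, σ_min = 25/186
κ = σ_max/σ_min = 5/(25/186) = 37.2000
bound on ‖Δx‖/‖x‖: κ·ε = 37.2000·1/474 = 0.0785
solve Ax = b  →  x = [0.2240 -0.7680]
‖b‖₂ = 4.0000 and ‖x‖₂ = 0.8000
re-solving with b+δb shifts x by Δx of norm 0.0628
dividing the unrounded norms, ‖Δx‖/‖x‖ = 0.0785
realised/bound = 1 exactly: the bound is attained for this b and d


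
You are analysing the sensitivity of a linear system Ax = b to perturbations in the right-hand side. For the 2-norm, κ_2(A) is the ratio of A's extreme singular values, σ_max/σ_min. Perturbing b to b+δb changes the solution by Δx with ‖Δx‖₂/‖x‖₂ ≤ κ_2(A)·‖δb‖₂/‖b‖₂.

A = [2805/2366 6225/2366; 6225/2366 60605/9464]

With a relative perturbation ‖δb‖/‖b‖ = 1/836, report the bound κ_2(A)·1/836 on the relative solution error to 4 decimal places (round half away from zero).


0.1005

form AᵀA = [137925/16562 2645625/132496; 2645625/132496 25402225/529984] with trace 176425/3136 and determinant 5625/12544
eigenvalues of AᵀA: λ = (tr ± √(tr²−4·det))/2 = 225/4, 25/3136
κ_2(A) = √(λ_max/λ_min) = √((225/4) / (25/3136)) = 84.0000
perturbation bound = 84.0000·1/836 = 0.1005


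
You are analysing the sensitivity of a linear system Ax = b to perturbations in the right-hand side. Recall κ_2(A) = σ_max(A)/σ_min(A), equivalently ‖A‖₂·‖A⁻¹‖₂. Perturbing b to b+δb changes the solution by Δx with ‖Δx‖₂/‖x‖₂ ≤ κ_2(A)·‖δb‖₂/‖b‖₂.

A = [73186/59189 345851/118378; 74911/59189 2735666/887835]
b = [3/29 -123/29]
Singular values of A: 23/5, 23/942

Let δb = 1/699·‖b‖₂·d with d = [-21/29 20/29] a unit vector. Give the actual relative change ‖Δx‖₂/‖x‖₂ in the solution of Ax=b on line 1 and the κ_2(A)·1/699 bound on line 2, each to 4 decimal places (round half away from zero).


σ_max = 23/5, σ_min = 23/942
condition number: (23/5) ÷ (23/942) = 188.4000
bound on ‖Δx‖/‖x‖: κ·ε = 188.4000·1/699 = 0.2695
solve Ax = b  →  x = [113.1672 -47.8595]
‖b‖₂ = 4.2426 and ‖x‖₂ = 122.8713
δb = ε·‖b‖·d = [-0.0044 0.0042]; solving A·Δx = δb gives ‖Δx‖ = 0.2486
realised ‖Δx‖/‖x‖ = 0.0020
tightness: 0.0020 against a bound of 0.2695 (unrounded ratio ≈ 0.0075)

0.0020
0.2695


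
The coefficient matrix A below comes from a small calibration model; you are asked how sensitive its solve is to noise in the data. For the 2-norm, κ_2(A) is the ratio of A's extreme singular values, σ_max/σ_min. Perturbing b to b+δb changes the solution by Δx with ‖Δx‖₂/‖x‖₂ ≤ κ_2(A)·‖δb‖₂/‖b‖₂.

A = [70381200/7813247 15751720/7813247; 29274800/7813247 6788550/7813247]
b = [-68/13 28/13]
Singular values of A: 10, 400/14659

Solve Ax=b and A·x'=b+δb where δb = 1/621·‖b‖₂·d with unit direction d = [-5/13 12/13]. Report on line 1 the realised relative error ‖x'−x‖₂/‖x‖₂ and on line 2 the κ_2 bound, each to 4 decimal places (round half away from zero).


0.0023
0.5901

from the listed singular values, σ₁ = 10, σ_n = 400/14659
condition number: 10 ÷ (400/14659) = 366.4750
bound on ‖Δx‖/‖x‖: κ·ε = 366.4750·1/621 = 0.5901
solve Ax = b  →  x = [-32.5685 142.9268]
2-norm of b is 5.6569; of x, 146.5905
Δx = A⁻¹·δb where δb = 1/621·5.6569·d; ‖Δx‖ = 0.3338
relative error = 0.0023
realised/bound (from unrounded values) ≈ 0.0039


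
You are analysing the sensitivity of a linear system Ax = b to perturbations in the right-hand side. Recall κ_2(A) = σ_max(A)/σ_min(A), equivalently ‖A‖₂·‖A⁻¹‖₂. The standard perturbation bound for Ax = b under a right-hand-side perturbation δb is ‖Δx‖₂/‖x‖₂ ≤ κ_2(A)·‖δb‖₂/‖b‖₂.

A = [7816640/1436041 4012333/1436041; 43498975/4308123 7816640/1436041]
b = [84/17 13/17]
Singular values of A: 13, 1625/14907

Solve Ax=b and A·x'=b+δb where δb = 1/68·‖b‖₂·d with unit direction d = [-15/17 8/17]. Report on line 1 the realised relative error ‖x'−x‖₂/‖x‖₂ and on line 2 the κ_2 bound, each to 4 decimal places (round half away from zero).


0.0184
1.7538

σ_max = 13, σ_min = 1625/14907
κ = σ_max/σ_min = 13/(1625/14907) = 119.2560
bound on ‖Δx‖/‖x‖: κ·ε = 119.2560·1/68 = 1.7538
solve Ax = b  →  x = [17.4715 -32.2686]
‖b‖ = 5.0000, ‖x‖ = 36.6949
δb = ε·‖b‖·d = [-0.0649 0.0346]; solving A·Δx = δb gives ‖Δx‖ = 0.6745
relative error = 0.0184
so the bound overstates the realised error by a factor of ≈ 95.4067 (computed from the unrounded values)


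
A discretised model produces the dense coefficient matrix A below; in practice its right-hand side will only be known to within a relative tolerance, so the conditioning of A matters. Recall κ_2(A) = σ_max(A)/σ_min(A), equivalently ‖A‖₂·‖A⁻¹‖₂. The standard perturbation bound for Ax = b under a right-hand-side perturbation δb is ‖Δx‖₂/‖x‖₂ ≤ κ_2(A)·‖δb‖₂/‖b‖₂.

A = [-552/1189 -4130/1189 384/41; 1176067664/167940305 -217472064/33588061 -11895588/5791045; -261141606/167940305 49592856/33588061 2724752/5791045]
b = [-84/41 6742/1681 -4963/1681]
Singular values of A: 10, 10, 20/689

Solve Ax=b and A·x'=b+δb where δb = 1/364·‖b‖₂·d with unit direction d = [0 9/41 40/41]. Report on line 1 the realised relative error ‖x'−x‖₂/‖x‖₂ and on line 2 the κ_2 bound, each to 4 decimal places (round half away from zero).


σ_max = 10, σ_min = 20/689
κ_2(A) = 10 / (20/689) = 344.5000
bound on ‖Δx‖/‖x‖: κ·ε = 344.5000·1/364 = 0.9464
solve Ax = b  →  x = [-47.5607 -45.8483 -19.5800]
‖b‖₂ = 5.3852 and ‖x‖₂ = 68.9018
δb = ε·‖b‖·d = [0.0000 0.0032 0.0144]; solving A·Δx = δb gives ‖Δx‖ = 0.5097
realised ‖Δx‖/‖x‖ = 0.0074
tightness: 0.0074 against a bound of 0.9464 (unrounded ratio ≈ 0.0078)

0.0074
0.9464


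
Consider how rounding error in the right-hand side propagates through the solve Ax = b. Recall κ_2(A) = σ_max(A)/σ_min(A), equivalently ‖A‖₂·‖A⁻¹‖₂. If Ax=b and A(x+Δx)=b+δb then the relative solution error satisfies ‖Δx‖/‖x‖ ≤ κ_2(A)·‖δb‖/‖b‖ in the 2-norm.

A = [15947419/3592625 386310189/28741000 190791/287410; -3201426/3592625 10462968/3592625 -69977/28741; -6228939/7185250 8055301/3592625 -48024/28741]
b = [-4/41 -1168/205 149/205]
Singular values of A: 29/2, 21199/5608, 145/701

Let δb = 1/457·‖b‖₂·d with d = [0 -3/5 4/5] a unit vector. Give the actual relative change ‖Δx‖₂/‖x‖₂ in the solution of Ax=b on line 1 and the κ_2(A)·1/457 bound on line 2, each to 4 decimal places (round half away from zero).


largest singular value 29/2, smallest 145/701
condition number: (29/2) ÷ (145/701) = 70.1000
κ_2(A)·‖δb‖/‖b‖ = 0.1534
solve Ax = b  →  x = [-14.2613 4.0877 12.4493]
‖b‖₂ = 5.7446 and ‖x‖₂ = 19.3670
re-solving with b+δb shifts x by Δx of norm 0.0608
relative error = 0.0031
realised/bound (from unrounded values) ≈ 0.0205

0.0031
0.1534


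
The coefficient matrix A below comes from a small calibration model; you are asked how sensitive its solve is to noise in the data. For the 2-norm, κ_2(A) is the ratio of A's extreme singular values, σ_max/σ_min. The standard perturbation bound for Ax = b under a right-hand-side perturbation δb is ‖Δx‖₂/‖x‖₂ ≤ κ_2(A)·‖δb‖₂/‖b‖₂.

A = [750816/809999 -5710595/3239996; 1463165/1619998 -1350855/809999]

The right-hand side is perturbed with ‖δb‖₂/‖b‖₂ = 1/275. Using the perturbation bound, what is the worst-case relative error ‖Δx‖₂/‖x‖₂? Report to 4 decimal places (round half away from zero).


0.5975

AᵀA = [5226813889/3120563044 -4899318435/1560281522; -4899318435/1560281522 73493273425/12482252176]; tr = 326645429/43191184, det = 366025/172764736
λ_max, λ_min = (326645429/43191184 ± √106681427233470441/1865478375321856)/2 = 121/16, 3025/10797796
κ_2(A) = √(λ_max/λ_min) = √((121/16) / (3025/10797796)) = 164.3000
worst-case relative error ≤ 164.3000 × 1/275 = 0.5975


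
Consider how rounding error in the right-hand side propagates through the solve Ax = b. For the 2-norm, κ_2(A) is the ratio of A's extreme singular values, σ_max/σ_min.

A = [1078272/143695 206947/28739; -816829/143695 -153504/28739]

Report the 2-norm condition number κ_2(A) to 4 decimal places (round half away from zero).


M = AᵀA = [2523972581/28480349 2403666720/28480349; 2403666720/28480349 2289328925/28480349]. tr(M)=165975914/982081, det(M)=714025/982081
solving λ² − 165975914/982081·λ + 714025/982081 = 0 gives λ = 169, 4225/982081
κ = σ_max/σ_min = 13/(65/991) = 198.2000

198.2000


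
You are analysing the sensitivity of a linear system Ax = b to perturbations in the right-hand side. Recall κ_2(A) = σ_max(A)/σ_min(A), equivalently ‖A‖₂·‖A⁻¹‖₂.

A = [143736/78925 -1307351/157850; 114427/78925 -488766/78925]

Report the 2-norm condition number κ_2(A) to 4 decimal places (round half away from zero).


154.0000

M = AᵀA = [1350143041/249166225 -239815566/9966649; -239815566/9966649 106589417929/996664900]. tr(M)=66621053/592900, det(M)=7890481/14822500
eigenvalues of AᵀA: λ = (tr ± √(tr²−4·det))/2 = 2809/25, 2809/592900
so κ_2 = √((2809/25) / (2809/592900)) = 154.0000


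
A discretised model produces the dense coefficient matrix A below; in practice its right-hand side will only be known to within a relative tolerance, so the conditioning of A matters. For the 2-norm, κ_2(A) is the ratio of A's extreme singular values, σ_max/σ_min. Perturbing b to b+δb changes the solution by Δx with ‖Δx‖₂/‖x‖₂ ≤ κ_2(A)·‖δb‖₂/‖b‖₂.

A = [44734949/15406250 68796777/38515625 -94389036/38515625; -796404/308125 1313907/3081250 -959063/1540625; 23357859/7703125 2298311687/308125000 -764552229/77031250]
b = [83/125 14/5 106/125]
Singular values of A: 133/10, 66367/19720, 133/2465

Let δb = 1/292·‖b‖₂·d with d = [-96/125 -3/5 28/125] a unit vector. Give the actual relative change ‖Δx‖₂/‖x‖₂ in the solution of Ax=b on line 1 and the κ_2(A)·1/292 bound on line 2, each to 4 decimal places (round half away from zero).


0.0051
0.8442

from the listed singular values, σ₁ = 133/10, σ_n = 133/2465
condition number: (133/10) ÷ (133/2465) = 246.5000
κ_2(A)·‖δb‖/‖b‖ = 0.8442
solve Ax = b  →  x = [-0.5494 -29.5110 -22.4315]
‖b‖ = 3.0000, ‖x‖ = 37.0725
δb = ε·‖b‖·d = [-0.0079 -0.0062 0.0023]; solving A·Δx = δb gives ‖Δx‖ = 0.1904
relative error = 0.0051
realised/bound (from unrounded values) ≈ 0.0061


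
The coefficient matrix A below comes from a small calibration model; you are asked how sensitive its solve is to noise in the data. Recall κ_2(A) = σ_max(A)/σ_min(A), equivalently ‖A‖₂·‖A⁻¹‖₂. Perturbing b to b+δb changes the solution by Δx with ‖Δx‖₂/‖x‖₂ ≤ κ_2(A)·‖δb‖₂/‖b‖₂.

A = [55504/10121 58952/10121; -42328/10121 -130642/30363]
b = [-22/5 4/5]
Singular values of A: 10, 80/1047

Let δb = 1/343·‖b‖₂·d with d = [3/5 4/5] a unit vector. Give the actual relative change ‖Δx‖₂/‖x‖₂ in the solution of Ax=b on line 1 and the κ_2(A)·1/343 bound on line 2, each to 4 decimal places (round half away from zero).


largest singular value 10, smallest 80/1047
κ_2(A) = 10 / (80/1047) = 130.8750
bound on ‖Δx‖/‖x‖: κ·ε = 130.8750·1/343 = 0.3816
solve Ax = b  →  x = [18.6784 -18.3414]
‖b‖ = 4.4721, ‖x‖ = 26.1781
re-solving with b+δb shifts x by Δx of norm 0.1706
dividing the unrounded norms, ‖Δx‖/‖x‖ = 0.0065
realised/bound (from unrounded values) ≈ 0.0171

0.0065
0.3816


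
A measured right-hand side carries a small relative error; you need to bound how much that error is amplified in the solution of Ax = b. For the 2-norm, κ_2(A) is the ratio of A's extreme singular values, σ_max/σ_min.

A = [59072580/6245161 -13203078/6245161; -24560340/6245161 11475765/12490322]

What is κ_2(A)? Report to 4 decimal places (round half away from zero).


292.9250

AᵀA = [24217633188000/230781277609 -5448900748410/230781277609; -5448900748410/230781277609 4905196787169/923125110436]; tr = 60544752849/549152356, det = 19448100/137288089
λ_max, λ_min = (60544752849/549152356 ± √3665496218027538039201/301568310100350736)/2 = 441/4, 176400/137288089
κ_2(A) = √(λ_max/λ_min) = √((441/4) / (176400/137288089)) = 292.9250


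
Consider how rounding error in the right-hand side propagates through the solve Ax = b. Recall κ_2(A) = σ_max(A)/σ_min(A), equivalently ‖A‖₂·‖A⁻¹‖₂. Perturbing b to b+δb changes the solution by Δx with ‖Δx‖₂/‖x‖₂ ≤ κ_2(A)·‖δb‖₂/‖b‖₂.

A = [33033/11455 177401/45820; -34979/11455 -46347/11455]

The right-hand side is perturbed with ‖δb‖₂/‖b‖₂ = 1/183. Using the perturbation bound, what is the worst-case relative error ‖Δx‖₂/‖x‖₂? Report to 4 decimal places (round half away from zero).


1.7268

M = AᵀA = [550466/31205 2935737/124820; 2935737/124820 15657509/499280]. tr(M)=4892993/99856, det(M)=2401/99856
eigenvalues of AᵀA: λ = (tr ± √(tr²−4·det))/2 = 49, 49/99856
κ = σ_max/σ_min = 7/(7/316) = 316.0000
bound on ‖Δx‖/‖x‖: κ·ε = 316.0000·1/183 = 1.7268


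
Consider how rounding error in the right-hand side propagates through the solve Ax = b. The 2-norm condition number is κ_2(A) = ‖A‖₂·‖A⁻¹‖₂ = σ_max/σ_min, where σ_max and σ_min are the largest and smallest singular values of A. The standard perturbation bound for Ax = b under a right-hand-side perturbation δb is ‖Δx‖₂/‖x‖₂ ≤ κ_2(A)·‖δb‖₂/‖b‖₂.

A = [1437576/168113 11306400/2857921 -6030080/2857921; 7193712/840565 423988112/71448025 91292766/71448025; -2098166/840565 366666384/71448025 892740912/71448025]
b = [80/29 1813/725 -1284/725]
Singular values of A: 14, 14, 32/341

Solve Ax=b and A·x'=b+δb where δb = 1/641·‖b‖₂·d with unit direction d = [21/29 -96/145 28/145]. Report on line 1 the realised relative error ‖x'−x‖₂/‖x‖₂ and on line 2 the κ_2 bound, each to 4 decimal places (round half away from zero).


largest singular value 14, smallest 32/341
condition number: 14 ÷ (32/341) = 149.1875
bound on ‖Δx‖/‖x‖: κ·ε = 149.1875·1/641 = 0.2327
solve Ax = b  →  x = [0.2521 0.0850 -0.1263]
2-norm of b is 4.1231; of x, 0.2945
Δx = A⁻¹·δb where δb = 1/641·4.1231·d; ‖Δx‖ = 0.0685
dividing the unrounded norms, ‖Δx‖/‖x‖ = 0.2327
realised/bound = 1 exactly: the bound is attained for this b and d

0.2327
0.2327


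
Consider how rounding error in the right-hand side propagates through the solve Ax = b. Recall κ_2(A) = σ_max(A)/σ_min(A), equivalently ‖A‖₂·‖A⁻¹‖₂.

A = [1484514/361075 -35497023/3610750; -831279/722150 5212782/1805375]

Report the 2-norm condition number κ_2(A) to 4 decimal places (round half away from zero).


form AᵀA = [15209843265/834400996 -45623283048/1043001245; -45623283048/1043001245 2189969642529/20860024900] with trace 7604188533/61716050 and determinant 151807041/493728400
eigenvalues of AᵀA: λ = (tr ± √(tr²−4·det))/2 = 12321/100, 12321/4937284
κ_2(A) = √(λ_max/λ_min) = √((12321/100) / (12321/4937284)) = 222.2000

222.2000
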